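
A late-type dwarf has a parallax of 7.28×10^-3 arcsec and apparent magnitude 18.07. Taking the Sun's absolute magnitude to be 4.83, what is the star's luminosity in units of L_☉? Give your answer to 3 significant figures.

d = 1/p = 1/7.28×10^-3″ = 137.4 pc
M = m − 5 log₁₀ d + 5 = 18.07 − 5·2.1379 + 5 = 12.381
M − M_☉ = 12.381 − 4.83 = 7.551
L/L_☉ = 10^(−0.4 × 7.551) = 9.544×10^-4

L/L_☉ ≈ 9.54×10^-4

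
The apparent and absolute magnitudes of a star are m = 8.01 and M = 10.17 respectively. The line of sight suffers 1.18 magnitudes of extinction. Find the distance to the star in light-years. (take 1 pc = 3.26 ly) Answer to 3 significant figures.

d ≈ 7.00 ly

m − M = 5 log₁₀(d/10 pc) + A  ⇒  8.01 − (10.17) − 1.18 = 5 log₁₀(d/10)
-3.340 = 5 log₁₀(d/10)
log₁₀ d = (m − M − A)/5 + 1 = 0.3320
d = 10^0.3320 = 2.148 pc
= 7.002 ly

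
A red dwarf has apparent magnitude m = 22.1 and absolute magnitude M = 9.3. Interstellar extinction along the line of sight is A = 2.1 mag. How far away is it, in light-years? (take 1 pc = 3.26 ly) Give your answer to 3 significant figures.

d ≈ 4500 ly

m − M = 5 log₁₀(d/10 pc) + A  ⇒  22.1 − (9.3) − 2.1 = 5 log₁₀(d/10)
10.700 = 5 log₁₀(d/10)
log₁₀ d = (m − M − A)/5 + 1 = 3.1400
d = 10^3.1400 = 1380 pc
= 4500 ly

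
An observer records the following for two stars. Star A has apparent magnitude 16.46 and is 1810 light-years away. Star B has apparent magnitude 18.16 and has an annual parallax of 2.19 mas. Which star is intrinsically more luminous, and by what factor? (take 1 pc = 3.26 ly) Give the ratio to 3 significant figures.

Star A: d = 1810 ly / 3.26 = 555.2 pc
Star A: M = m − 5 log₁₀ d + 5 = 16.46 − 5·2.7445 + 5 = 7.738
Star B: p = 2.19 mas = 2.19×10^-3″ → d = 1/p = 456.6 pc
Star B: M = m − 5 log₁₀ d + 5 = 18.16 − 5·2.6596 + 5 = 9.862
ΔM = M_A − M_B = 7.738 − (9.862) = -2.125; smaller M is more luminous → Star A.
L ratio = 10^(0.4 |ΔM|) = 10^0.850 = 7.076

Star A is more luminous, by a factor of 7.08.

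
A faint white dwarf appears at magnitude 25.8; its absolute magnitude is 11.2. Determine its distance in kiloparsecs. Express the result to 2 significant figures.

d ≈ 8.3 kpc

Distance modulus: m − M = 25.8 − (11.2) = 14.600
m − M = 5 log₁₀ d − 5
log₁₀ d = (m − M)/5 + 1 = 3.9200
d = 10^3.9200 = 8318 pc
= 8.318 kpc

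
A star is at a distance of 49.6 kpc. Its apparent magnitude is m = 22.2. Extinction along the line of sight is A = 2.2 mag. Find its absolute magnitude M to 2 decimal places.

d = 49.6 kpc = 49600 pc
5 log₁₀(d/10 pc) = 5 log₁₀(49600) − 5 = 18.477
M = m − 5 log₁₀(d/10) − A = 22.2 − 18.477 − 2.2 = 1.523

M ≈ 1.52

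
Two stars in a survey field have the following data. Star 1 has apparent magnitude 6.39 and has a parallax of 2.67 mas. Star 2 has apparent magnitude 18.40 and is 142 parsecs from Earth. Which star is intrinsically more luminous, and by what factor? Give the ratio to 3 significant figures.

Star 1 is more luminous, by a factor of 443000.

Star 1: p = 2.67 mas = 2.67×10^-3″ → d = 1/p = 374.5 pc
Star 1: M = m − 5 log₁₀ d + 5 = 6.39 − 5·2.5735 + 5 = -1.477
Star 2: M = m − 5 log₁₀ d + 5 = 18.40 − 5·2.1523 + 5 = 12.639
ΔM = M_1 − M_2 = -1.477 − (12.639) = -14.116; smaller M is more luminous → Star 1.
L ratio = 10^(0.4 |ΔM|) = 10^5.646 = 443000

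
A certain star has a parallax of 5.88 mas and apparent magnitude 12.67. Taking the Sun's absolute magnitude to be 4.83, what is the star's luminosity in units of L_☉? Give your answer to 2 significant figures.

L/L_☉ ≈ 0.21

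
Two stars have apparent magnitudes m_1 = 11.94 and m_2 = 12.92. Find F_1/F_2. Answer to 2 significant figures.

Magnitude difference = -0.98
Flux ratio = 10^(−0.4 Δm) = 10^(−0.4 × -0.98) = 10^0.392 = 2.466

F_1/F_2 ≈ 2.5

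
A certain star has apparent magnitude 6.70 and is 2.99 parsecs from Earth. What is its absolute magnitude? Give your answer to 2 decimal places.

5 log₁₀(d/10 pc) = 5 log₁₀(2.990) − 5 = -2.622
M = m − 5 log₁₀(d/10) = 6.70 + 2.622 = 9.322

M ≈ 9.32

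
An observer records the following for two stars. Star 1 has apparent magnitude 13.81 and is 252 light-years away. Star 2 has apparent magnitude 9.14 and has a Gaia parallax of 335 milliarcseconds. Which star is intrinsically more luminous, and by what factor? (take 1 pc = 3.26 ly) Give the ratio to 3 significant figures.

Star 1 is more luminous, by a factor of 9.09.

Star 1: d = 252 ly / 3.26 = 77.30 pc
Star 1: M = m − 5 log₁₀ d + 5 = 13.81 − 5·1.8882 + 5 = 9.369
Star 2: p = 335 mas = 0.335″ → d = 1/p = 2.985 pc
Star 2: M = m − 5 log₁₀ d + 5 = 9.14 − 5·0.4750 + 5 = 11.765
ΔM = M_1 − M_2 = 9.369 − (11.765) = -2.396; smaller M is more luminous → Star 1.
L ratio = 10^(0.4 |ΔM|) = 10^0.958 = 9.088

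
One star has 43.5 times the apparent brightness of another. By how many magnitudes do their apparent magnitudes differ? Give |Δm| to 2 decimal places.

|Δm| ≈ 4.10

Pogson: Δm = −2.5 log₁₀(ratio) = −2.5 log₁₀(43.5) = −2.5 × 1.6385 = -4.096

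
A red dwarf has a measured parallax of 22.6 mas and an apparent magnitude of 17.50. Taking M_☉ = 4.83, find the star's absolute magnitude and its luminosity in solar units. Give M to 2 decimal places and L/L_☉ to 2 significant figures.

d = 1/p = 1000/22.6 mas = 44.25 pc
M = m − 5 log₁₀ d + 5 = 17.50 − 5·1.6459 + 5 = 14.271
M − M_☉ = 14.271 − 4.83 = 9.441
L/L_☉ = 10^(−0.4 × 9.441) = 1.674×10^-4

M ≈ 14.27; L/L_☉ ≈ 1.7×10^-4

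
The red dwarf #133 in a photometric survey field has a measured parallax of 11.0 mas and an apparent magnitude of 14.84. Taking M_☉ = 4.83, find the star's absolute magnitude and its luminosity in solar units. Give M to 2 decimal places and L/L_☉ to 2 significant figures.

d = 1/p = 1000/11.0 mas = 90.91 pc
M = m − 5 log₁₀ d + 5 = 14.84 − 5·1.9586 + 5 = 10.047
M − M_☉ = 10.047 − 4.83 = 5.217
L/L_☉ = 10^(−0.4 × 5.217) = 8.189×10^-3

M ≈ 10.05; L/L_☉ ≈ 8.2×10^-3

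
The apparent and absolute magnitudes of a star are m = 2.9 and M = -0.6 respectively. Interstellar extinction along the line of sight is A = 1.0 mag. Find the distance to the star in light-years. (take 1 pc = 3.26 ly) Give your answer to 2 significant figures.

d ≈ 100 ly

m − M = 5 log₁₀(d/10 pc) + A  ⇒  2.9 − (-0.6) − 1.0 = 5 log₁₀(d/10)
2.500 = 5 log₁₀(d/10)
log₁₀ d = (m − M − A)/5 + 1 = 1.5000
d = 10^1.5000 = 31.62 pc
= 103.1 ly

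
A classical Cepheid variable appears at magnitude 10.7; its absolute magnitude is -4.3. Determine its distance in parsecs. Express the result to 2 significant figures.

d ≈ 10000 pc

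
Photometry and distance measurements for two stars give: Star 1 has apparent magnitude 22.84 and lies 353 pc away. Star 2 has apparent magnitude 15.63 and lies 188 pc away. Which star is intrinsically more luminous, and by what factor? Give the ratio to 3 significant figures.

Star 1: M = m − 5 log₁₀ d + 5 = 22.84 − 5·2.5478 + 5 = 15.101
Star 2: M = m − 5 log₁₀ d + 5 = 15.63 − 5·2.2742 + 5 = 9.259
ΔM = M_1 − M_2 = 15.101 − (9.259) = 5.842; smaller M is more luminous → Star 2.
L ratio = 10^(0.4 |ΔM|) = 10^2.337 = 217.2

Star 2 is more luminous, by a factor of 217.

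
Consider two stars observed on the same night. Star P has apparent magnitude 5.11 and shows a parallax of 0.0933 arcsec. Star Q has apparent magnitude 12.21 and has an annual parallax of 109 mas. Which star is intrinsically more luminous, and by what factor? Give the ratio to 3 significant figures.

Star P is more luminous, by a factor of 944.

Star P: d = 1/p = 1/0.0933″ = 10.72 pc
Star P: M = m − 5 log₁₀ d + 5 = 5.11 − 5·1.0301 + 5 = 4.959
Star Q: p = 109 mas = 0.109″ → d = 1/p = 9.174 pc
Star Q: M = m − 5 log₁₀ d + 5 = 12.21 − 5·0.9626 + 5 = 12.397
ΔM = M_P − M_Q = 4.959 − (12.397) = -7.438; smaller M is more luminous → Star P.
L ratio = 10^(0.4 |ΔM|) = 10^2.975 = 944.3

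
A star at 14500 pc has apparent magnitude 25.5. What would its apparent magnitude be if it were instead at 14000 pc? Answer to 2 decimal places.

Flux ∝ 1/d², so Δm = 5 log₁₀(d₂/d₁) = 5 log₁₀(14000/14500) = -0.076
m₂ = m₁ + Δm = 25.5 + (-0.076) = 25.424

m ≈ 25.42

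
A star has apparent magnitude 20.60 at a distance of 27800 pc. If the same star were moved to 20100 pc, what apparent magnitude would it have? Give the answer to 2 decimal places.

m ≈ 19.90

Flux ∝ 1/d², so Δm = 5 log₁₀(d₂/d₁) = 5 log₁₀(20100/27800) = -0.704
m₂ = m₁ + Δm = 20.60 + (-0.704) = 19.896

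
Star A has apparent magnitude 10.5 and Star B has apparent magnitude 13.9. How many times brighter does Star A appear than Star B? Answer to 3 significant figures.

22.9

Magnitude difference = -3.4
Flux ratio = 10^(−0.4 Δm) = 10^(−0.4 × -3.4) = 10^1.360 = 22.91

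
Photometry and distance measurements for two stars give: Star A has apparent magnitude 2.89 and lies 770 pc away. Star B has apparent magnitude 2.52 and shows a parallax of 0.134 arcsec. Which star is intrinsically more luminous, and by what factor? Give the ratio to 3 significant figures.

Star A is more luminous, by a factor of 7570.

Star A: M = m − 5 log₁₀ d + 5 = 2.89 − 5·2.8865 + 5 = -6.542
Star B: d = 1/p = 1/0.134″ = 7.463 pc
Star B: M = m − 5 log₁₀ d + 5 = 2.52 − 5·0.8729 + 5 = 3.156
ΔM = M_A − M_B = -6.542 − (3.156) = -9.698; smaller M is more luminous → Star A.
L ratio = 10^(0.4 |ΔM|) = 10^3.879 = 7572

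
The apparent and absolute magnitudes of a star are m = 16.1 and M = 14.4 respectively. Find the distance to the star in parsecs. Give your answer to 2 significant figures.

d ≈ 22 pc

Distance modulus: m − M = 16.1 − (14.4) = 1.700
m − M = 5 log₁₀ d − 5
log₁₀ d = (m − M)/5 + 1 = 1.3400
d = 10^1.3400 = 21.88 pc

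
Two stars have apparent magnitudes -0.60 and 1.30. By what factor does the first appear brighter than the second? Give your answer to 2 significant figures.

5.8

Δm = -0.60 − (1.30) = -1.90
Flux ratio = 10^(−0.4 Δm) = 10^(−0.4 × -1.90) = 10^0.760 = 5.754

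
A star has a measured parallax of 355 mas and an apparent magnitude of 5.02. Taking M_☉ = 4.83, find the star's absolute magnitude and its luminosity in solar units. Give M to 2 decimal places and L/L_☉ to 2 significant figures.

d = 1/p = 1000/355 mas = 2.817 pc
M = m − 5 log₁₀ d + 5 = 5.02 − 5·0.4498 + 5 = 7.771
M − M_☉ = 7.771 − 4.83 = 2.941
L/L_☉ = 10^(−0.4 × 2.941) = 0.06661

M ≈ 7.77; L/L_☉ ≈ 0.067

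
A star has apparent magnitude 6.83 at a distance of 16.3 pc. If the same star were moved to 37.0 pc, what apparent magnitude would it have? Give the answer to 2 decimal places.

m ≈ 8.61

Flux ∝ 1/d², so Δm = 5 log₁₀(d₂/d₁) = 5 log₁₀(37.0/16.3) = 1.780
m₂ = m₁ + Δm = 6.83 + (1.780) = 8.610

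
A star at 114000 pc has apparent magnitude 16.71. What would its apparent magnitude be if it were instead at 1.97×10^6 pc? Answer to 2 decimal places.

m ≈ 22.90

Flux ∝ 1/d², so Δm = 5 log₁₀(d₂/d₁) = 5 log₁₀(1.97×10^6/114000) = 6.188
m₂ = m₁ + Δm = 16.71 + (6.188) = 22.898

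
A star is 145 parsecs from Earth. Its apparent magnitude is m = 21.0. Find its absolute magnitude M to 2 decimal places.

M ≈ 15.19

5 log₁₀(d/10 pc) = 5 log₁₀(145.0) − 5 = 5.807
M = m − 5 log₁₀(d/10) = 21.0 − 5.807 = 15.193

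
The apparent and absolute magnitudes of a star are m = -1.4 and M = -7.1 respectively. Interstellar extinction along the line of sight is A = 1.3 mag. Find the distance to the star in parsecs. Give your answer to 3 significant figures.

m − M = 5 log₁₀(d/10 pc) + A  ⇒  -1.4 − (-7.1) − 1.3 = 5 log₁₀(d/10)
4.400 = 5 log₁₀(d/10)
log₁₀ d = (m − M − A)/5 + 1 = 1.8800
d = 10^1.8800 = 75.86 pc

d ≈ 75.9 pc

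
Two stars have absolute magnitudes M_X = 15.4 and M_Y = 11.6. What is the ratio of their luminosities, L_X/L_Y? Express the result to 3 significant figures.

ΔM = M_X − M_Y = 3.8
L_X/L_Y = 10^(−0.4 ΔM) = 10^-1.520 = 0.03020

L_X/L_Y ≈ 0.0302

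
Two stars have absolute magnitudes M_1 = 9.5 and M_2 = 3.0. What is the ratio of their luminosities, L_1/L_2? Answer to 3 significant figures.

L_1/L_2 ≈ 2.51×10^-3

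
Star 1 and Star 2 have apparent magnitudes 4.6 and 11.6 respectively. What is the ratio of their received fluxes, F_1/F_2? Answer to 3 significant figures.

F_1/F_2 ≈ 631

Magnitude difference = -7.0
Flux ratio = 10^(−0.4 Δm) = 10^(−0.4 × -7.0) = 10^2.800 = 631.0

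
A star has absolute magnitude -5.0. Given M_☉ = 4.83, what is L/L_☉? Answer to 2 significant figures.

L/L_☉ ≈ 8600

M − M_☉ = -5.0 − 4.83 = -9.830
L/L_☉ = 10^(−0.4 (M − M_☉)) = 10^3.932 = 8551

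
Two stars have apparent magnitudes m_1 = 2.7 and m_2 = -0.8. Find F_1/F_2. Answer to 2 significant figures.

F_1/F_2 ≈ 0.040

Δm = 2.7 − (-0.8) = 3.5
Flux ratio = 10^(−0.4 Δm) = 10^(−0.4 × 3.5) = 10^-1.400 = 0.03981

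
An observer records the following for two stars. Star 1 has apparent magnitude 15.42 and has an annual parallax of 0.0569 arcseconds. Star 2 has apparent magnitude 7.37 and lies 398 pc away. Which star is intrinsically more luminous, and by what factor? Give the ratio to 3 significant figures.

Star 1: d = 1/p = 1/0.0569″ = 17.57 pc
Star 1: M = m − 5 log₁₀ d + 5 = 15.42 − 5·1.2449 + 5 = 14.196
Star 2: M = m − 5 log₁₀ d + 5 = 7.37 − 5·2.5999 + 5 = -0.629
ΔM = M_1 − M_2 = 14.196 − (-0.629) = 14.825; smaller M is more luminous → Star 2.
L ratio = 10^(0.4 |ΔM|) = 10^5.930 = 851100

Star 2 is more luminous, by a factor of 851000.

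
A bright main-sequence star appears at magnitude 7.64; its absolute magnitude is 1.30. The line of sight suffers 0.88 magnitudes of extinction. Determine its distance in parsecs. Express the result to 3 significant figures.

d ≈ 124 pc

m − M = 5 log₁₀(d/10 pc) + A  ⇒  7.64 − (1.30) − 0.88 = 5 log₁₀(d/10)
5.460 = 5 log₁₀(d/10)
log₁₀ d = (m − M − A)/5 + 1 = 2.0920
d = 10^2.0920 = 123.6 pc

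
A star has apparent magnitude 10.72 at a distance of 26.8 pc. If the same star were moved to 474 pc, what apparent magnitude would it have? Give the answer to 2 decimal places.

m ≈ 16.96

Flux ∝ 1/d², so Δm = 5 log₁₀(d₂/d₁) = 5 log₁₀(474/26.8) = 6.238
m₂ = m₁ + Δm = 10.72 + (6.238) = 16.958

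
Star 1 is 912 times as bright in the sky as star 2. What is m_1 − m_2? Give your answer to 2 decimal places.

Pogson: Δm = −2.5 log₁₀(ratio) = −2.5 log₁₀(912) = −2.5 × 2.9600 = -7.400
Star 1 is brighter, so it has the smaller magnitude: the difference is negative.

m_1 − m_2 ≈ -7.40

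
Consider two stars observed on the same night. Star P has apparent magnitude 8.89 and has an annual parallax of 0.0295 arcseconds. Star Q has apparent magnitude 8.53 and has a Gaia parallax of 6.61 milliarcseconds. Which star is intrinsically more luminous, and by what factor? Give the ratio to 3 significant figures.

Star P: d = 1/p = 1/0.0295″ = 33.90 pc
Star P: M = m − 5 log₁₀ d + 5 = 8.89 − 5·1.5302 + 5 = 6.239
Star Q: p = 6.61 mas = 6.61×10^-3″ → d = 1/p = 151.3 pc
Star Q: M = m − 5 log₁₀ d + 5 = 8.53 − 5·2.1798 + 5 = 2.631
ΔM = M_P − M_Q = 6.239 − (2.631) = 3.608; smaller M is more luminous → Star Q.
L ratio = 10^(0.4 |ΔM|) = 10^1.443 = 27.75

Star Q is more luminous, by a factor of 27.7.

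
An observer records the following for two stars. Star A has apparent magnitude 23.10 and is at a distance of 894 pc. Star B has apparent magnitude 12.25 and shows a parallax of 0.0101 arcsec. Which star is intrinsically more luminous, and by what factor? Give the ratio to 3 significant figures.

Star A: M = m − 5 log₁₀ d + 5 = 23.10 − 5·2.9513 + 5 = 13.343
Star B: d = 1/p = 1/0.0101″ = 99.01 pc
Star B: M = m − 5 log₁₀ d + 5 = 12.25 − 5·1.9957 + 5 = 7.272
ΔM = M_A − M_B = 13.343 − (7.272) = 6.072; smaller M is more luminous → Star B.
L ratio = 10^(0.4 |ΔM|) = 10^2.429 = 268.3

Star B is more luminous, by a factor of 268.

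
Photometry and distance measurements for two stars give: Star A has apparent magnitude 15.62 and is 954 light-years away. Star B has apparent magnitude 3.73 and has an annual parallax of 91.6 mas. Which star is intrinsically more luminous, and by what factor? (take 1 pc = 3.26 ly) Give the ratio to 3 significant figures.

Star A: d = 954 ly / 3.26 = 292.6 pc
Star A: M = m − 5 log₁₀ d + 5 = 15.62 − 5·2.4663 + 5 = 8.288
Star B: p = 91.6 mas = 0.0916″ → d = 1/p = 10.92 pc
Star B: M = m − 5 log₁₀ d + 5 = 3.73 − 5·1.0381 + 5 = 3.539
ΔM = M_A − M_B = 8.288 − (3.539) = 4.749; smaller M is more luminous → Star B.
L ratio = 10^(0.4 |ΔM|) = 10^1.900 = 79.35

Star B is more luminous, by a factor of 79.4.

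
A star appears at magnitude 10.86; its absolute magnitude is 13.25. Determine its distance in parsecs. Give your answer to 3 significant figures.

d ≈ 3.33 pc

μ = m − M = -2.390
m − M = 5 log₁₀ d − 5
log₁₀ d = (m − M)/5 + 1 = 0.5220
d = 10^0.5220 = 3.327 pc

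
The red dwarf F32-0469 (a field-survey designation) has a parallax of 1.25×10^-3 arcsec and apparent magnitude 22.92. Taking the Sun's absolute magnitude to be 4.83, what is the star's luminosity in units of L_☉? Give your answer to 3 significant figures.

L/L_☉ ≈ 3.72×10^-4

d = 1/p = 1/1.25×10^-3″ = 800.0 pc
M = m − 5 log₁₀ d + 5 = 22.92 − 5·2.9031 + 5 = 13.405
M − M_☉ = 13.405 − 4.83 = 8.575
L/L_☉ = 10^(−0.4 × 8.575) = 3.717×10^-4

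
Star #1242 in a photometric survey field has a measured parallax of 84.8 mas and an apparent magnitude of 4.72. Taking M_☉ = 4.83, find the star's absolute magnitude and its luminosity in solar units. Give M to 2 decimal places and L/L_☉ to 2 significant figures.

d = 1/p = 1000/84.8 mas = 11.79 pc
M = m − 5 log₁₀ d + 5 = 4.72 − 5·1.0716 + 5 = 4.362
M − M_☉ = 4.362 − 4.83 = -0.468
L/L_☉ = 10^(−0.4 × -0.468) = 1.539

M ≈ 4.36; L/L_☉ ≈ 1.5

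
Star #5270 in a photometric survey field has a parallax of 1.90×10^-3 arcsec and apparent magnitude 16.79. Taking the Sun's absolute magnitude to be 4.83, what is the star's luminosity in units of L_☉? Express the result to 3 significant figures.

L/L_☉ ≈ 0.0456

d = 1/p = 1/1.90×10^-3″ = 526.3 pc
M = m − 5 log₁₀ d + 5 = 16.79 − 5·2.7212 + 5 = 8.184
M − M_☉ = 8.184 − 4.83 = 3.354
L/L_☉ = 10^(−0.4 × 3.354) = 0.04555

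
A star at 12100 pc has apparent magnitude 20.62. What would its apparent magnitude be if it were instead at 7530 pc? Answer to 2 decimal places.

m ≈ 19.59

Flux ∝ 1/d², so Δm = 5 log₁₀(d₂/d₁) = 5 log₁₀(7530/12100) = -1.030
m₂ = m₁ + Δm = 20.62 + (-1.030) = 19.590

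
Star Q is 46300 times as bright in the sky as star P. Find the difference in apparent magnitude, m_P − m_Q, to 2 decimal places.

m_P − m_Q ≈ 11.66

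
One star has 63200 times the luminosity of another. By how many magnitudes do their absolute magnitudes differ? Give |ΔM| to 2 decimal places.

|ΔM| ≈ 12.00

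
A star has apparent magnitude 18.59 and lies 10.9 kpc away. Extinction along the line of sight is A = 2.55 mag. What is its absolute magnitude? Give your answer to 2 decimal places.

d = 10.9 kpc = 10900 pc
5 log₁₀(d/10 pc) = 5 log₁₀(10900) − 5 = 15.187
M = m − 5 log₁₀(d/10) − A = 18.59 − 15.187 − 2.55 = 0.853

M ≈ 0.85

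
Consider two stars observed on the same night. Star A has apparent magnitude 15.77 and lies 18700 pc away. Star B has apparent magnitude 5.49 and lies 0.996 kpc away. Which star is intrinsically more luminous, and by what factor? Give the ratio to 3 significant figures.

Star A: M = m − 5 log₁₀ d + 5 = 15.77 − 5·4.2718 + 5 = -0.589
Star B: d = 0.996 kpc = 996.0 pc
Star B: M = m − 5 log₁₀ d + 5 = 5.49 − 5·2.9983 + 5 = -4.501
ΔM = M_A − M_B = -0.589 − (-4.501) = 3.912; smaller M is more luminous → Star B.
L ratio = 10^(0.4 |ΔM|) = 10^1.565 = 36.71

Star B is more luminous, by a factor of 36.7.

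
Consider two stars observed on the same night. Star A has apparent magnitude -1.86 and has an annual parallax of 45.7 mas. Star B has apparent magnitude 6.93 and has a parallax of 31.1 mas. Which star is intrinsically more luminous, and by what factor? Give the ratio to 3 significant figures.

Star A is more luminous, by a factor of 1520.

Star A: p = 45.7 mas = 0.0457″ → d = 1/p = 21.88 pc
Star A: M = m − 5 log₁₀ d + 5 = -1.86 − 5·1.3401 + 5 = -3.560
Star B: p = 31.1 mas = 0.0311″ → d = 1/p = 32.15 pc
Star B: M = m − 5 log₁₀ d + 5 = 6.93 − 5·1.5072 + 5 = 4.394
ΔM = M_A − M_B = -3.560 − (4.394) = -7.954; smaller M is more luminous → Star A.
L ratio = 10^(0.4 |ΔM|) = 10^3.182 = 1519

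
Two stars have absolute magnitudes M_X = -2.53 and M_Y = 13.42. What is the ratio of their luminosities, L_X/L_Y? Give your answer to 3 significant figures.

ΔM = M_X − M_Y = -15.95
L_X/L_Y = 10^(−0.4 ΔM) = 10^6.380 = 2.399×10^6

L_X/L_Y ≈ 2.40×10^6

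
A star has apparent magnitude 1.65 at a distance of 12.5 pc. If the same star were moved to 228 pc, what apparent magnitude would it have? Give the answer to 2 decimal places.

m ≈ 7.96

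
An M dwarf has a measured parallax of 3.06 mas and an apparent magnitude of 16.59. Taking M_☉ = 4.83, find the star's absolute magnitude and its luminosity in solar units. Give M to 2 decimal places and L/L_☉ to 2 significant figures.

M ≈ 9.02; L/L_☉ ≈ 0.021

d = 1/p = 1000/3.06 mas = 326.8 pc
M = m − 5 log₁₀ d + 5 = 16.59 − 5·2.5143 + 5 = 9.019
M − M_☉ = 9.019 − 4.83 = 4.189
L/L_☉ = 10^(−0.4 × 4.189) = 0.02111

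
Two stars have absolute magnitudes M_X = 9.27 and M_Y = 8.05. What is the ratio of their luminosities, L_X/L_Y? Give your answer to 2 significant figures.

L_X/L_Y ≈ 0.33

ΔM = M_X − M_Y = 1.22
L_X/L_Y = 10^(−0.4 ΔM) = 10^-0.488 = 0.3251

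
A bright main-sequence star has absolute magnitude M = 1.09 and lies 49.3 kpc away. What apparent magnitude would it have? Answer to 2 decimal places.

m ≈ 19.55

d = 49.3 kpc = 49300 pc
m = M + 5 log₁₀ d − 5 = 1.09 + 5·4.6928 − 5 = 19.554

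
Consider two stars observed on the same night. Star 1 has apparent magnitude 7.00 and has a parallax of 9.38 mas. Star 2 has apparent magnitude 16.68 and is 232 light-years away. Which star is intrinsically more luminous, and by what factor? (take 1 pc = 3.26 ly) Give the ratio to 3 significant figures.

Star 1: p = 9.38 mas = 9.38×10^-3″ → d = 1/p = 106.6 pc
Star 1: M = m − 5 log₁₀ d + 5 = 7.00 − 5·2.0278 + 5 = 1.861
Star 2: d = 232 ly / 3.26 = 71.17 pc
Star 2: M = m − 5 log₁₀ d + 5 = 16.68 − 5·1.8523 + 5 = 12.419
ΔM = M_1 − M_2 = 1.861 − (12.419) = -10.558; smaller M is more luminous → Star 1.
L ratio = 10^(0.4 |ΔM|) = 10^4.223 = 16710

Star 1 is more luminous, by a factor of 16700.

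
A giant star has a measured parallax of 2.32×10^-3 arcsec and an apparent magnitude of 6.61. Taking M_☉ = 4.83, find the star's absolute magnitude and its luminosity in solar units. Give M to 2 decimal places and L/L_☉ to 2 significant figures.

M ≈ -1.56; L/L_☉ ≈ 360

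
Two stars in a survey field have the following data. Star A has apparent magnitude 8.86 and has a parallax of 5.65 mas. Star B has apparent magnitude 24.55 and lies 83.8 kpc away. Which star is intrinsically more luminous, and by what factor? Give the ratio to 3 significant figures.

Star A: p = 5.65 mas = 5.65×10^-3″ → d = 1/p = 177.0 pc
Star A: M = m − 5 log₁₀ d + 5 = 8.86 − 5·2.2480 + 5 = 2.620
Star B: d = 83.8 kpc = 83800 pc
Star B: M = m − 5 log₁₀ d + 5 = 24.55 − 5·4.9232 + 5 = 4.934
ΔM = M_A − M_B = 2.620 − (4.934) = -2.314; smaller M is more luminous → Star A.
L ratio = 10^(0.4 |ΔM|) = 10^0.925 = 8.422

Star A is more luminous, by a factor of 8.42.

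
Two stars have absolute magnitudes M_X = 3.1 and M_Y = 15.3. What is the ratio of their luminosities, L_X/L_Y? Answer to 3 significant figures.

L_X/L_Y ≈ 75900

ΔM = M_X − M_Y = -12.2
L_X/L_Y = 10^(−0.4 ΔM) = 10^4.880 = 75860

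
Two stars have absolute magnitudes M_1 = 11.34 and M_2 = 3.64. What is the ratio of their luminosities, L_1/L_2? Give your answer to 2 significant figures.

L_1/L_2 ≈ 8.3×10^-4

ΔM = M_1 − M_2 = 7.70
L_1/L_2 = 10^(−0.4 ΔM) = 10^-3.080 = 8.318×10^-4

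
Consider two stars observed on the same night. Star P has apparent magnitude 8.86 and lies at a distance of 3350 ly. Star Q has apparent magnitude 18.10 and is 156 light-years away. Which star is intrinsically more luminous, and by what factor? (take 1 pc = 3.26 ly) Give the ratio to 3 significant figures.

Star P: d = 3350 ly / 3.26 = 1028 pc
Star P: M = m − 5 log₁₀ d + 5 = 8.86 − 5·3.0118 + 5 = -1.199
Star Q: d = 156 ly / 3.26 = 47.85 pc
Star Q: M = m − 5 log₁₀ d + 5 = 18.10 − 5·1.6799 + 5 = 14.700
ΔM = M_P − M_Q = -1.199 − (14.700) = -15.900; smaller M is more luminous → Star P.
L ratio = 10^(0.4 |ΔM|) = 10^6.360 = 2.290×10^6

Star P is more luminous, by a factor of 2.29×10^6.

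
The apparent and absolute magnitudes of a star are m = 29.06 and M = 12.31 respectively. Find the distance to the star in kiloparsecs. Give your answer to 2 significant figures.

μ = m − M = 16.750
m − M = 5 log₁₀ d − 5
log₁₀ d = (m − M)/5 + 1 = 4.3500
d = 10^4.3500 = 22390 pc
= 22.39 kpc

d ≈ 22 kpc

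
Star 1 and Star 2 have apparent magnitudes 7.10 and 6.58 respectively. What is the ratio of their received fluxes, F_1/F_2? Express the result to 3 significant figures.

Δm = 7.10 − (6.58) = 0.52
Flux ratio = 10^(−0.4 Δm) = 10^(−0.4 × 0.52) = 10^-0.208 = 0.6194

F_1/F_2 ≈ 0.619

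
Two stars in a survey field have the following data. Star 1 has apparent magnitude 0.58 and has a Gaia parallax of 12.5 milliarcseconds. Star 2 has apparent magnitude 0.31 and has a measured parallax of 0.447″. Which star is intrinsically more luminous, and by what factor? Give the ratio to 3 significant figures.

Star 1 is more luminous, by a factor of 997.

Star 1: p = 12.5 mas = 0.0125″ → d = 1/p = 80.00 pc
Star 1: M = m − 5 log₁₀ d + 5 = 0.58 − 5·1.9031 + 5 = -3.935
Star 2: d = 1/p = 1/0.447″ = 2.237 pc
Star 2: M = m − 5 log₁₀ d + 5 = 0.31 − 5·0.3497 + 5 = 3.562
ΔM = M_1 − M_2 = -3.935 − (3.562) = -7.497; smaller M is more luminous → Star 1.
L ratio = 10^(0.4 |ΔM|) = 10^2.999 = 997.2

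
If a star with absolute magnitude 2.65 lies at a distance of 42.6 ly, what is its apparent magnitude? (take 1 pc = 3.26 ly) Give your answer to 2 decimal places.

d = 42.6 ly / 3.26 = 13.07 pc
m = M + 5 log₁₀ d − 5 = 2.65 + 5·1.1162 − 5 = 3.231

m ≈ 3.23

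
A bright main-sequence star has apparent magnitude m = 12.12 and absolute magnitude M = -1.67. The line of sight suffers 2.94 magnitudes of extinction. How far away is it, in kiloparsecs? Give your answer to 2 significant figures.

m − M = 5 log₁₀(d/10 pc) + A  ⇒  12.12 − (-1.67) − 2.94 = 5 log₁₀(d/10)
10.850 = 5 log₁₀(d/10)
log₁₀ d = (m − M − A)/5 + 1 = 3.1700
d = 10^3.1700 = 1479 pc
= 1.479 kpc

d ≈ 1.5 kpc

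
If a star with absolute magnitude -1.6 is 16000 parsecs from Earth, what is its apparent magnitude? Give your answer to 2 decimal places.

m ≈ 14.42

m = M + 5 log₁₀ d − 5 = -1.6 + 5·4.2041 − 5 = 14.421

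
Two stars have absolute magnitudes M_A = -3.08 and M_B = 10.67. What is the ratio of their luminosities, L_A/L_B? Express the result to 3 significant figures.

L_A/L_B ≈ 316000

ΔM = M_A − M_B = -13.75
L_A/L_B = 10^(−0.4 ΔM) = 10^5.500 = 316200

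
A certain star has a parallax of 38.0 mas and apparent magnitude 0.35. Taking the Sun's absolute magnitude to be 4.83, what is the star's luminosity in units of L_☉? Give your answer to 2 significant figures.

L/L_☉ ≈ 430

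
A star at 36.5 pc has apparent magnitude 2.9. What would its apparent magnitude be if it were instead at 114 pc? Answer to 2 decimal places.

Flux ∝ 1/d², so Δm = 5 log₁₀(d₂/d₁) = 5 log₁₀(114/36.5) = 2.473
m₂ = m₁ + Δm = 2.9 + (2.473) = 5.373

m ≈ 5.37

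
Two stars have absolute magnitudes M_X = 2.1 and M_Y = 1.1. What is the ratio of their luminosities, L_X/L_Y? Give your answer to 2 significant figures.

L_X/L_Y ≈ 0.40

ΔM = M_X − M_Y = 1.0
L_X/L_Y = 10^(−0.4 ΔM) = 10^-0.400 = 0.3981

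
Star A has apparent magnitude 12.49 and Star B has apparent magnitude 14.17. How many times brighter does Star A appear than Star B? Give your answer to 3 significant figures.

4.70

Magnitude difference = -1.68
Flux ratio = 10^(−0.4 Δm) = 10^(−0.4 × -1.68) = 10^0.672 = 4.699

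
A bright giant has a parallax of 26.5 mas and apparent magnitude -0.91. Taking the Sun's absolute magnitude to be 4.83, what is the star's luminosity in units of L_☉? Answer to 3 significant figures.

d = 1/p = 1000/26.5 mas = 37.74 pc
M = m − 5 log₁₀ d + 5 = -0.91 − 5·1.5768 + 5 = -3.794
M − M_☉ = -3.794 − 4.83 = -8.624
L/L_☉ = 10^(−0.4 × -8.624) = 2815

L/L_☉ ≈ 2820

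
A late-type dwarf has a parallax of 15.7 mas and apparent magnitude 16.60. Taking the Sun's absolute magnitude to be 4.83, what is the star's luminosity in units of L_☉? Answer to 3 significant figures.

L/L_☉ ≈ 7.95×10^-4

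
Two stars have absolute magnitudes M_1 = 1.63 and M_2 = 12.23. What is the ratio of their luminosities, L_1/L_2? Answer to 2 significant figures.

ΔM = M_1 − M_2 = -10.60
L_1/L_2 = 10^(−0.4 ΔM) = 10^4.240 = 17380

L_1/L_2 ≈ 17000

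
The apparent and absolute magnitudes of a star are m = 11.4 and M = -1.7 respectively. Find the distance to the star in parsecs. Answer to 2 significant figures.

Distance modulus: m − M = 11.4 − (-1.7) = 13.100
m − M = 5 log₁₀ d − 5
log₁₀ d = (m − M)/5 + 1 = 3.6200
d = 10^3.6200 = 4169 pc

d ≈ 4200 pc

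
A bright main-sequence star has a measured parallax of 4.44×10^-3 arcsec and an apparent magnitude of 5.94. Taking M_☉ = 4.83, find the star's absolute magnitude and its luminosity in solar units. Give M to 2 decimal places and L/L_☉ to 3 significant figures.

M ≈ -0.82; L/L_☉ ≈ 182

d = 1/p = 1/4.44×10^-3″ = 225.2 pc
M = m − 5 log₁₀ d + 5 = 5.94 − 5·2.3526 + 5 = -0.823
M − M_☉ = -0.823 − 4.83 = -5.653
L/L_☉ = 10^(−0.4 × -5.653) = 182.5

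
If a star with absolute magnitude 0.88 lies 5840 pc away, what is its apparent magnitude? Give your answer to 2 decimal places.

m ≈ 14.71

m = M + 5 log₁₀ d − 5 = 0.88 + 5·3.7664 − 5 = 14.712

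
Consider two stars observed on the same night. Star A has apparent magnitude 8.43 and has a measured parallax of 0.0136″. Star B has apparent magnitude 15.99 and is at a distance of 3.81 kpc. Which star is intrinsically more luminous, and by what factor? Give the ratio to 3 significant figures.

Star A: d = 1/p = 1/0.0136″ = 73.53 pc
Star A: M = m − 5 log₁₀ d + 5 = 8.43 − 5·1.8665 + 5 = 4.098
Star B: d = 3.81 kpc = 3810 pc
Star B: M = m − 5 log₁₀ d + 5 = 15.99 − 5·3.5809 + 5 = 3.085
ΔM = M_A − M_B = 4.098 − (3.085) = 1.012; smaller M is more luminous → Star B.
L ratio = 10^(0.4 |ΔM|) = 10^0.405 = 2.541

Star B is more luminous, by a factor of 2.54.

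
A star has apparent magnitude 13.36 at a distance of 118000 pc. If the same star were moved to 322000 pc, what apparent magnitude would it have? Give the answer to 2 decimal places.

m ≈ 15.54

Flux ∝ 1/d², so Δm = 5 log₁₀(d₂/d₁) = 5 log₁₀(322000/118000) = 2.180
m₂ = m₁ + Δm = 13.36 + (2.180) = 15.540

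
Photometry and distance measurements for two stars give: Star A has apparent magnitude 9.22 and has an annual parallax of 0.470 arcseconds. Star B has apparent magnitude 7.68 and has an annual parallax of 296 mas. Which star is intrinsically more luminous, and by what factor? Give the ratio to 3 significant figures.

Star B is more luminous, by a factor of 10.4.

Star A: d = 1/p = 1/0.470″ = 2.128 pc
Star A: M = m − 5 log₁₀ d + 5 = 9.22 − 5·0.3279 + 5 = 12.580
Star B: p = 296 mas = 0.296″ → d = 1/p = 3.378 pc
Star B: M = m − 5 log₁₀ d + 5 = 7.68 − 5·0.5287 + 5 = 10.036
ΔM = M_A − M_B = 12.580 − (10.036) = 2.544; smaller M is more luminous → Star B.
L ratio = 10^(0.4 |ΔM|) = 10^1.018 = 10.41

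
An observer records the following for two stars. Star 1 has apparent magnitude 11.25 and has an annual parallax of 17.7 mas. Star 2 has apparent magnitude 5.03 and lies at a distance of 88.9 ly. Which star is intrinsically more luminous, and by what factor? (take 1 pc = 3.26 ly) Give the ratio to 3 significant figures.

Star 2 is more luminous, by a factor of 71.7.

Star 1: p = 17.7 mas = 0.0177″ → d = 1/p = 56.50 pc
Star 1: M = m − 5 log₁₀ d + 5 = 11.25 − 5·1.7520 + 5 = 7.490
Star 2: d = 88.9 ly / 3.26 = 27.27 pc
Star 2: M = m − 5 log₁₀ d + 5 = 5.03 − 5·1.4357 + 5 = 2.852
ΔM = M_1 − M_2 = 7.490 − (2.852) = 4.638; smaller M is more luminous → Star 2.
L ratio = 10^(0.4 |ΔM|) = 10^1.855 = 71.67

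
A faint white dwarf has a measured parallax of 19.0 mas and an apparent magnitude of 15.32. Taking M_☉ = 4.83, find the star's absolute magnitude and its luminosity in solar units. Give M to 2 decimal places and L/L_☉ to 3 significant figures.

M ≈ 11.71; L/L_☉ ≈ 1.76×10^-3

d = 1/p = 1000/19.0 mas = 52.63 pc
M = m − 5 log₁₀ d + 5 = 15.32 − 5·1.7212 + 5 = 11.714
M − M_☉ = 11.714 − 4.83 = 6.884
L/L_☉ = 10^(−0.4 × 6.884) = 1.764×10^-3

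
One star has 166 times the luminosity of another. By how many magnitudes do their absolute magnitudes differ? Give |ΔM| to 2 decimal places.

Pogson: ΔM = −2.5 log₁₀(ratio) = −2.5 log₁₀(166) = −2.5 × 2.2201 = -5.550

|ΔM| ≈ 5.55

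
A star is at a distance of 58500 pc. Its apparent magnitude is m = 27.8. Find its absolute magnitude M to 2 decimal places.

5 log₁₀(d/10 pc) = 5 log₁₀(58500) − 5 = 18.836
M = m − 5 log₁₀(d/10) = 27.8 − 18.836 = 8.964

M ≈ 8.96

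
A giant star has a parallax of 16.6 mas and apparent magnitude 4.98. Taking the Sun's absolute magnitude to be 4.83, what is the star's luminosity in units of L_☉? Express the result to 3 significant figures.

d = 1/p = 1000/16.6 mas = 60.24 pc
M = m − 5 log₁₀ d + 5 = 4.98 − 5·1.7799 + 5 = 1.081
M − M_☉ = 1.081 − 4.83 = -3.749
L/L_☉ = 10^(−0.4 × -3.749) = 31.61

L/L_☉ ≈ 31.6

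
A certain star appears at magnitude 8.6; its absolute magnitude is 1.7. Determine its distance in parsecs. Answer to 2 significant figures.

d ≈ 240 pc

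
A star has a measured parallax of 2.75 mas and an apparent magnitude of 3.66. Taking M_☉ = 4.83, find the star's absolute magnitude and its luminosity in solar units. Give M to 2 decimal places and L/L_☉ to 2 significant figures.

d = 1/p = 1000/2.75 mas = 363.6 pc
M = m − 5 log₁₀ d + 5 = 3.66 − 5·2.5607 + 5 = -4.143
M − M_☉ = -4.143 − 4.83 = -8.973
L/L_☉ = 10^(−0.4 × -8.973) = 3884

M ≈ -4.14; L/L_☉ ≈ 3900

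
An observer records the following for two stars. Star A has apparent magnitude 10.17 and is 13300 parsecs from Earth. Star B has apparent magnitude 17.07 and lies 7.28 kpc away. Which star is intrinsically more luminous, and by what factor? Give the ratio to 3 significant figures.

Star A is more luminous, by a factor of 1920.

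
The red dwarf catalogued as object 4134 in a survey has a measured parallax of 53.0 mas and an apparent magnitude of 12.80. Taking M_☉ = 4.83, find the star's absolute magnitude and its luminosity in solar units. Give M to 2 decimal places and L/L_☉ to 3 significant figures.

M ≈ 11.42; L/L_☉ ≈ 2.31×10^-3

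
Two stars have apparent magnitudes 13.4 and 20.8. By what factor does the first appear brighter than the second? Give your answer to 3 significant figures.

Δm = 13.4 − (20.8) = -7.4
Flux ratio = 10^(−0.4 Δm) = 10^(−0.4 × -7.4) = 10^2.960 = 912.0

912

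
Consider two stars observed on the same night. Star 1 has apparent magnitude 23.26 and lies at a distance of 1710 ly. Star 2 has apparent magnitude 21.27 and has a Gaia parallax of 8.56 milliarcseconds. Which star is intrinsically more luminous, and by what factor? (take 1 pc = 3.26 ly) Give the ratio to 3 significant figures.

Star 1: d = 1710 ly / 3.26 = 524.5 pc
Star 1: M = m − 5 log₁₀ d + 5 = 23.26 − 5·2.7198 + 5 = 14.661
Star 2: p = 8.56 mas = 8.56×10^-3″ → d = 1/p = 116.8 pc
Star 2: M = m − 5 log₁₀ d + 5 = 21.27 − 5·2.0675 + 5 = 15.932
ΔM = M_1 − M_2 = 14.661 − (15.932) = -1.271; smaller M is more luminous → Star 1.
L ratio = 10^(0.4 |ΔM|) = 10^0.509 = 3.225

Star 1 is more luminous, by a factor of 3.22.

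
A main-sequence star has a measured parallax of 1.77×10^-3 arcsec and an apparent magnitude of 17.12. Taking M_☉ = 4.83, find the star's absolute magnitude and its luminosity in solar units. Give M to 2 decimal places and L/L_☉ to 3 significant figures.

M ≈ 8.36; L/L_☉ ≈ 0.0387

d = 1/p = 1/1.77×10^-3″ = 565.0 pc
M = m − 5 log₁₀ d + 5 = 17.12 − 5·2.7520 + 5 = 8.360
M − M_☉ = 8.360 − 4.83 = 3.530
L/L_☉ = 10^(−0.4 × 3.530) = 0.03873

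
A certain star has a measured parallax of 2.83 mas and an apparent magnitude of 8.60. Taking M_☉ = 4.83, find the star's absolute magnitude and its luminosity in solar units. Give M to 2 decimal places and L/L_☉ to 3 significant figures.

d = 1/p = 1000/2.83 mas = 353.4 pc
M = m − 5 log₁₀ d + 5 = 8.60 − 5·2.5482 + 5 = 0.859
M − M_☉ = 0.859 − 4.83 = -3.971
L/L_☉ = 10^(−0.4 × -3.971) = 38.76

M ≈ 0.86; L/L_☉ ≈ 38.8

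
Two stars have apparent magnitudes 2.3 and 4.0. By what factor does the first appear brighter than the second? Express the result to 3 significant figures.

4.79

Magnitude difference = -1.7
Flux ratio = 10^(−0.4 Δm) = 10^(−0.4 × -1.7) = 10^0.680 = 4.786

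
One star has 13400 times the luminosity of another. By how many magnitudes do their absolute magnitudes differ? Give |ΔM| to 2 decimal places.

|ΔM| ≈ 10.32

Pogson: ΔM = −2.5 log₁₀(ratio) = −2.5 log₁₀(13400) = −2.5 × 4.1271 = -10.318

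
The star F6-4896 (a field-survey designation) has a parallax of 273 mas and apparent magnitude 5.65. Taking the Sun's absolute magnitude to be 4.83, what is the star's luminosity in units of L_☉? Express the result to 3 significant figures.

L/L_☉ ≈ 0.0630

d = 1/p = 1000/273 mas = 3.663 pc
M = m − 5 log₁₀ d + 5 = 5.65 − 5·0.5638 + 5 = 7.831
M − M_☉ = 7.831 − 4.83 = 3.001
L/L_☉ = 10^(−0.4 × 3.001) = 0.06305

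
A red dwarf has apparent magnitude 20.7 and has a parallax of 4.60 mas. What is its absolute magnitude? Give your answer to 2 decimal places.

p = 4.60 mas = 4.60×10^-3″ → d = 1/p = 217.4 pc
5 log₁₀(d/10 pc) = 5 log₁₀(217.4) − 5 = 6.686
M = m − 5 log₁₀(d/10) = 20.7 − 6.686 = 14.014

M ≈ 14.01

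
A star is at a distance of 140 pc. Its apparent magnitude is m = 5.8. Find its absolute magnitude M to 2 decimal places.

M ≈ 0.07

5 log₁₀(d/10 pc) = 5 log₁₀(140.0) − 5 = 5.731
M = m − 5 log₁₀(d/10) = 5.8 − 5.731 = 0.069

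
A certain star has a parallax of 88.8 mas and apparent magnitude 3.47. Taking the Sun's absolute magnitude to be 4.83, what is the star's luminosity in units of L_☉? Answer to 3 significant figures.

d = 1/p = 1000/88.8 mas = 11.26 pc
M = m − 5 log₁₀ d + 5 = 3.47 − 5·1.0516 + 5 = 3.212
M − M_☉ = 3.212 − 4.83 = -1.618
L/L_☉ = 10^(−0.4 × -1.618) = 4.438

L/L_☉ ≈ 4.44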